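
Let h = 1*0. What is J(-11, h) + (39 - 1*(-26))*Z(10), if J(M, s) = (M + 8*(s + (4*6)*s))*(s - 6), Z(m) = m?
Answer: 716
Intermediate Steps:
h = 0
J(M, s) = (-6 + s)*(M + 200*s) (J(M, s) = (M + 8*(s + 24*s))*(-6 + s) = (M + 8*(25*s))*(-6 + s) = (M + 200*s)*(-6 + s) = (-6 + s)*(M + 200*s))
J(-11, h) + (39 - 1*(-26))*Z(10) = (-1200*0 - 6*(-11) + 200*0² - 11*0) + (39 - 1*(-26))*10 = (0 + 66 + 200*0 + 0) + (39 + 26)*10 = (0 + 66 + 0 + 0) + 65*10 = 66 + 650 = 716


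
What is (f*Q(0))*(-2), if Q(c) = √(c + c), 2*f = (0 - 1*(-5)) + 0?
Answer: 0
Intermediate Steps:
f = 5/2 (f = ((0 - 1*(-5)) + 0)/2 = ((0 + 5) + 0)/2 = (5 + 0)/2 = (½)*5 = 5/2 ≈ 2.5000)
Q(c) = √2*√c (Q(c) = √(2*c) = √2*√c)
(f*Q(0))*(-2) = (5*(√2*√0)/2)*(-2) = (5*(√2*0)/2)*(-2) = ((5/2)*0)*(-2) = 0*(-2) = 0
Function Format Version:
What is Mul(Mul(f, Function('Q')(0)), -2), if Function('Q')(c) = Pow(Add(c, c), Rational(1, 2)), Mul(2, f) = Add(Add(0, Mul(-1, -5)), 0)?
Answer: 0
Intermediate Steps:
f = Rational(5, 2) (f = Mul(Rational(1, 2), Add(Add(0, Mul(-1, -5)), 0)) = Mul(Rational(1, 2), Add(Add(0, 5), 0)) = Mul(Rational(1, 2), Add(5, 0)) = Mul(Rational(1, 2), 5) = Rational(5, 2) ≈ 2.5000)
Function('Q')(c) = Mul(Pow(2, Rational(1, 2)), Pow(c, Rational(1, 2))) (Function('Q')(c) = Pow(Mul(2, c), Rational(1, 2)) = Mul(Pow(2, Rational(1, 2)), Pow(c, Rational(1, 2))))
Mul(Mul(f, Function('Q')(0)), -2) = Mul(Mul(Rational(5, 2), Mul(Pow(2, Rational(1, 2)), Pow(0, Rational(1, 2)))), -2) = Mul(Mul(Rational(5, 2), Mul(Pow(2, Rational(1, 2)), 0)), -2) = Mul(Mul(Rational(5, 2), 0), -2) = Mul(0, -2) = 0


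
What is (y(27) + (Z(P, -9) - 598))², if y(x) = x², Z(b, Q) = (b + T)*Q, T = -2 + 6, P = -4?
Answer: 17161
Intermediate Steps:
T = 4
Z(b, Q) = Q*(4 + b) (Z(b, Q) = (b + 4)*Q = (4 + b)*Q = Q*(4 + b))
(y(27) + (Z(P, -9) - 598))² = (27² + (-9*(4 - 4) - 598))² = (729 + (-9*0 - 598))² = (729 + (0 - 598))² = (729 - 598)² = 131² = 17161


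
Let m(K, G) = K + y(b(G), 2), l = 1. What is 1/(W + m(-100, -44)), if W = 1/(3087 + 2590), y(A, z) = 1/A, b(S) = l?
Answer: -5677/562022 ≈ -0.010101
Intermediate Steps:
b(S) = 1
y(A, z) = 1/A
m(K, G) = 1 + K (m(K, G) = K + 1/1 = K + 1 = 1 + K)
W = 1/5677 ≈ 0.00017615
1/(W + m(-100, -44)) = 1/(1/5677 + (1 - 100)) = 1/(1/5677 - 99) = 1/(-562022/5677) = -5677/562022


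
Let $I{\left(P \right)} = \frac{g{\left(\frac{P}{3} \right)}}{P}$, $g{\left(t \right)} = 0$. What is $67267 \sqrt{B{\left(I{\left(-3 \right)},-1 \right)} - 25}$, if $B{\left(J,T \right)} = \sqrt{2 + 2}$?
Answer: $67267 i \sqrt{23} \approx 3.226 \cdot 10^{5} i$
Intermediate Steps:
$I{\left(P \right)} = 0$ ($I{\left(P \right)} = \frac{0}{P} = 0$)
$B{\left(J,T \right)} = 2$ ($B{\left(J,T \right)} = \sqrt{4} = 2$)
$67267 \sqrt{B{\left(I{\left(-3 \right)},-1 \right)} - 25} = 67267 \sqrt{2 - 25} = 67267 \sqrt{-23} = 67267 i \sqrt{23}$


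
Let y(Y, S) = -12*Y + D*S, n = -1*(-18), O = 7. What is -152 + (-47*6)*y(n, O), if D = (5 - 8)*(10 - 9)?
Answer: 66682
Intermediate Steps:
D = -3 (D = -3*1 = -3)
n = 18
y(Y, S) = -12*Y - 3*S
-152 + (-47*6)*y(n, O) = -152 + (-47*6)*(-12*18 - 3*7) = -152 - 282*(-216 - 21) = -152 - 282*(-237) = -152 + 66834 = 66682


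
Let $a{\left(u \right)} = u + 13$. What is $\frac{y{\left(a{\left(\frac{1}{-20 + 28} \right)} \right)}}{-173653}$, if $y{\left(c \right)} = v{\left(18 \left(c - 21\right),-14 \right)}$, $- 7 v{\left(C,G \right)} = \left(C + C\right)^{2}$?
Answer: $\frac{45927}{694612} \approx 0.066119$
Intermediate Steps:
$a{\left(u \right)} = 13 + u$
$v{\left(C,G \right)} = - \frac{4 C^{2}}{7}$ ($v{\left(C,G \right)} = - \frac{\left(C + C\right)^{2}}{7} = - \frac{\left(2 C\right)^{2}}{7} = - \frac{4 C^{2}}{7}$)
$y{\left(c \right)} = - \frac{4 \left(-378 + 18 c\right)^{2}}{7}$ ($y{\left(c \right)} = - \frac{4 \left(18 \left(c - 21\right)\right)^{2}}{7} = - \frac{4 \left(18 \left(-21 + c\right)\right)^{2}}{7} = - \frac{4 \left(-378 + 18 c\right)^{2}}{7}$)
$\frac{y{\left(a{\left(\frac{1}{-20 + 28} \right)} \right)}}{-173653} = \frac{\left(- \frac{1296}{7}\right) \left(-21 + \left(13 + \frac{1}{-20 + 28}\right)\right)^{2}}{-173653} = - \frac{1296 \left(-21 + \left(13 + \frac{1}{8}\right)\right)^{2}}{7} \left(- \frac{1}{173653}\right) = - \frac{1296 \left(-21 + \frac{105}{8}\right)^{2}}{7} \left(- \frac{1}{173653}\right) = - \frac{1296 \left(- \frac{63}{8}\right)^{2}}{7} \left(- \frac{1}{173653}\right) = \left(- \frac{1296}{7}\right) \frac{3969}{64} \left(- \frac{1}{173653}\right) = \left(- \frac{45927}{4}\right) \left(- \frac{1}{173653}\right) = \frac{45927}{694612}$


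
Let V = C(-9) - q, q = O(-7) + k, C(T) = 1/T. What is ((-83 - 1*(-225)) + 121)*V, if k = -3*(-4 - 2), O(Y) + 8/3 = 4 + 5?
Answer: -57860/9 ≈ -6428.9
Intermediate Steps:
O(Y) = 19/3 (O(Y) = -8/3 + (4 + 5) = -8/3 + 9 = 19/3)
k = 18 (k = -3*(-6) = 18)
q = 73/3 (q = 19/3 + 18 = 73/3 ≈ 24.333)
V = -220/9 (V = 1/(-9) - 1*73/3 = -⅑ - 73/3 = -220/9 ≈ -24.444)
((-83 - 1*(-225)) + 121)*V = ((-83 - 1*(-225)) + 121)*(-220/9) = ((-83 + 225) + 121)*(-220/9) = (142 + 121)*(-220/9) = 263*(-220/9) = -57860/9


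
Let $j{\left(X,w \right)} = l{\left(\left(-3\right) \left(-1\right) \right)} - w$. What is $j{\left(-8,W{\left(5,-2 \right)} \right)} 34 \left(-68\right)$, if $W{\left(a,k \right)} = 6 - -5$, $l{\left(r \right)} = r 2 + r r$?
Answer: $-9248$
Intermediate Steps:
$l{\left(r \right)} = r^{2} + 2 r$ ($l{\left(r \right)} = 2 r + r^{2} = r^{2} + 2 r$)
$W{\left(a,k \right)} = 11$ ($W{\left(a,k \right)} = 6 + 5 = 11$)
$j{\left(X,w \right)} = 15 - w$ ($j{\left(X,w \right)} = \left(-3\right) \left(-1\right) \left(2 - -3\right) - w = 3 \left(2 + 3\right) - w = 3 \cdot 5 - w = 15 - w$)
$j{\left(-8,W{\left(5,-2 \right)} \right)} 34 \left(-68\right) = \left(15 - 11\right) 34 \left(-68\right) = 4 \cdot 34 \left(-68\right) = 136 \left(-68\right) = -9248$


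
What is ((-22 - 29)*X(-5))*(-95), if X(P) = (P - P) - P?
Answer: 24225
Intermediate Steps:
X(P) = -P (X(P) = 0 - P = -P)
((-22 - 29)*X(-5))*(-95) = ((-22 - 29)*(-1*(-5)))*(-95) = -51*5*(-95) = -255*(-95) = 24225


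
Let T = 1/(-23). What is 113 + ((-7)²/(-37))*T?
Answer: 96212/851 ≈ 113.06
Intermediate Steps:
T = -1/23 ≈ -0.043478
113 + ((-7)²/(-37))*T = 113 + ((-7)²/(-37))*(-1/23) = 113 + (49*(-1/37))*(-1/23) = 113 - 49/37*(-1/23) = 113 + 49/851 = 96212/851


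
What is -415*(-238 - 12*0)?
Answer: 98770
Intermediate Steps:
-415*(-238 - 12*0) = -415*(-238 + 0) = -415*(-238) = 98770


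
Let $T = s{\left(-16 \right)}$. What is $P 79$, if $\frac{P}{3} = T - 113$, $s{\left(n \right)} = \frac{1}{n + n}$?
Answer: $- \frac{857229}{32} \approx -26788.0$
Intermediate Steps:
$s{\left(n \right)} = \frac{1}{2 n}$
$T = - \frac{1}{32}$ ($T = \frac{1}{2 \left(-16\right)} = \frac{1}{2} \left(- \frac{1}{16}\right) = - \frac{1}{32} \approx -0.03125$)
$P = - \frac{10851}{32}$ ($P = 3 \left(- \frac{1}{32} - 113\right) = 3 \left(- \frac{3617}{32}\right) = - \frac{10851}{32} \approx -339.09$)
$P 79 = \left(- \frac{10851}{32}\right) 79 = - \frac{857229}{32}$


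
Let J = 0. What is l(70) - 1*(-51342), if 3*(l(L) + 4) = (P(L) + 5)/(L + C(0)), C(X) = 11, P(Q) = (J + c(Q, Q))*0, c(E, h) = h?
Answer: 12475139/243 ≈ 51338.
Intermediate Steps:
P(Q) = 0 (P(Q) = (0 + Q)*0 = Q*0 = 0)
l(L) = -4 + 5/(3*(11 + L)) (l(L) = -4 + ((0 + 5)/(L + 11))/3 = -4 + (5/(11 + L))/3 = -4 + 5/(3*(11 + L)))
l(70) - 1*(-51342) = (-127 - 12*70)/(3*(11 + 70)) - 1*(-51342) = (1/3)*(-127 - 840)/81 + 51342 = (1/3)*(1/81)*(-967) + 51342 = -967/243 + 51342 = 12475139/243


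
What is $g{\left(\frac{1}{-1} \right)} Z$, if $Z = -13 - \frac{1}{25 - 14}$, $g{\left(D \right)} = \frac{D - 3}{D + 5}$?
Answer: $\frac{144}{11} \approx 13.091$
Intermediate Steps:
$g{\left(D \right)} = \frac{-3 + D}{5 + D}$
$Z = - \frac{144}{11}$ ($Z = -13 - \frac{1}{11} = - \frac{144}{11} \approx -13.091$)
$g{\left(\frac{1}{-1} \right)} Z = \frac{-3 + \frac{1}{-1}}{5 + \frac{1}{-1}} \left(- \frac{144}{11}\right) = \frac{-3 - 1}{5 - 1} \left(- \frac{144}{11}\right) = \frac{1}{4} \left(-4\right) \left(- \frac{144}{11}\right) = \left(-1\right) \left(- \frac{144}{11}\right) = \frac{144}{11}$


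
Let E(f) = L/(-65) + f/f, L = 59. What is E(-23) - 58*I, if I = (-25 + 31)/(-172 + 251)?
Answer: -22146/5135 ≈ -4.3128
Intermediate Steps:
I = 6/79 ≈ 0.075949
E(f) = 6/65 (E(f) = 59/(-65) + f/f = 59*(-1/65) + 1 = -59/65 + 1 = 6/65)
E(-23) - 58*I = 6/65 - 58*6/79 = 6/65 - 348/79 = -22146/5135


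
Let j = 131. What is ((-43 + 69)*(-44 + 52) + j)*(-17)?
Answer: -5763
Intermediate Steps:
((-43 + 69)*(-44 + 52) + j)*(-17) = ((-43 + 69)*(-44 + 52) + 131)*(-17) = (26*8 + 131)*(-17) = (208 + 131)*(-17) = 339*(-17) = -5763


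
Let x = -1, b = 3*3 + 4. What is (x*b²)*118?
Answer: -19942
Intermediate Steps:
b = 13 (b = 9 + 4 = 13)
(x*b²)*118 = -1*13²*118 = -1*169*118 = -169*118 = -19942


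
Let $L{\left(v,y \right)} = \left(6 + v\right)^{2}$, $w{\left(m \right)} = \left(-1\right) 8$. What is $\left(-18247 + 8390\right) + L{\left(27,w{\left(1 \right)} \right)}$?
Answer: $-8768$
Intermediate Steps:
$w{\left(m \right)} = -8$
$\left(-18247 + 8390\right) + L{\left(27,w{\left(1 \right)} \right)} = \left(-18247 + 8390\right) + \left(6 + 27\right)^{2} = -9857 + 33^{2} = -9857 + 1089 = -8768$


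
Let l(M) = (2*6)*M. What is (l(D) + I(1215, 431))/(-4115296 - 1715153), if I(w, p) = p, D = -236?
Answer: 2401/5830449 ≈ 0.00041180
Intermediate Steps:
l(M) = 12*M
(l(D) + I(1215, 431))/(-4115296 - 1715153) = (12*(-236) + 431)/(-4115296 - 1715153) = (-2832 + 431)/(-5830449) = -2401*(-1/5830449) = 2401/5830449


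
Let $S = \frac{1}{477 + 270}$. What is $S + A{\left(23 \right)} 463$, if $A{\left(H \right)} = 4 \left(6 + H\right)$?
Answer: $\frac{40119877}{747} \approx 53708.0$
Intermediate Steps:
$A{\left(H \right)} = 24 + 4 H$
$S = \frac{1}{747} \approx 0.0013387$
$S + A{\left(23 \right)} 463 = \frac{1}{747} + \left(24 + 4 \cdot 23\right) 463 = \frac{1}{747} + \left(24 + 92\right) 463 = \frac{1}{747} + 116 \cdot 463 = \frac{1}{747} + 53708 = \frac{40119877}{747}$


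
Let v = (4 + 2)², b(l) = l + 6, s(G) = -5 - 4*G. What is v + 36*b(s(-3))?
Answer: 504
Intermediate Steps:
b(l) = 6 + l
v = 36 (v = 6² = 36)
v + 36*b(s(-3)) = 36 + 36*(6 + (-5 - 4*(-3))) = 36 + 36*(6 + (-5 + 12)) = 36 + 36*(6 + 7) = 36 + 36*13 = 36 + 468 = 504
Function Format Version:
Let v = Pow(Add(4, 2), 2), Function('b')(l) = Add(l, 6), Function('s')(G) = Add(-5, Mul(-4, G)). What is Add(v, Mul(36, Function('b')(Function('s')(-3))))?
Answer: 504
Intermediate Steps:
Function('b')(l) = Add(6, l)
v = 36 (v = Pow(6, 2) = 36)
Add(v, Mul(36, Function('b')(Function('s')(-3)))) = Add(36, Mul(36, Add(6, Add(-5, Mul(-4, -3))))) = Add(36, Mul(36, Add(6, Add(-5, 12)))) = Add(36, Mul(36, Add(6, 7))) = Add(36, Mul(36, 13)) = Add(36, 468) = 504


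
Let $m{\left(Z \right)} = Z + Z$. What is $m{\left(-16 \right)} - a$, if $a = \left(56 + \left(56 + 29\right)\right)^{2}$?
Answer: $-19913$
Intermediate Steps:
$m{\left(Z \right)} = 2 Z$
$a = 19881$ ($a = \left(56 + 85\right)^{2} = 141^{2} = 19881$)
$m{\left(-16 \right)} - a = 2 \left(-16\right) - 19881 = -32 - 19881 = -19913$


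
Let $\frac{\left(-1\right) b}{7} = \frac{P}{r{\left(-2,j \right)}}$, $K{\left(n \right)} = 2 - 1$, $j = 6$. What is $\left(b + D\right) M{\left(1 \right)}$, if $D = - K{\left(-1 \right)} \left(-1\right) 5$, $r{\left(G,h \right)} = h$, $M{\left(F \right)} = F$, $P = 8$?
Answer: $- \frac{13}{3} \approx -4.3333$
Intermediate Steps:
$K{\left(n \right)} = 1$ ($K{\left(n \right)} = 2 - 1 = 1$)
$b = - \frac{28}{3}$ ($b = - 7 \cdot \frac{8}{6} = - 7 \cdot 8 \cdot \frac{1}{6} = \left(-7\right) \frac{4}{3} = - \frac{28}{3} \approx -9.3333$)
$D = 5$ ($D = - 1 \left(-1\right) 5 = - \left(-1\right) 5 = \left(-1\right) \left(-5\right) = 5$)
$\left(b + D\right) M{\left(1 \right)} = \left(- \frac{28}{3} + 5\right) 1 = \left(- \frac{13}{3}\right) 1 = - \frac{13}{3}$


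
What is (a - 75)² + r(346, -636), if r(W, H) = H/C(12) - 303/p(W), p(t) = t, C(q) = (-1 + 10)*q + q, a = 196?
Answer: 12659123/865 ≈ 14635.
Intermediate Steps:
C(q) = 10*q (C(q) = 9*q + q = 10*q)
r(W, H) = -303/W + H/120 (r(W, H) = H/((10*12)) - 303/W = H/120 - 303/W = -303/W + H/120)
(a - 75)² + r(346, -636) = (196 - 75)² + (-303/346 + (1/120)*(-636)) = 121² + (-303*1/346 - 53/10) = 14641 + (-303/346 - 53/10) = 14641 - 5342/865 = 12659123/865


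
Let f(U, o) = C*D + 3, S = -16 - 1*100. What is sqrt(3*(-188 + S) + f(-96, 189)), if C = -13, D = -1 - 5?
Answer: I*sqrt(831) ≈ 28.827*I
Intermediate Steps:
D = -6
S = -116 (S = -16 - 100 = -116)
f(U, o) = 81 (f(U, o) = -13*(-6) + 3 = 78 + 3 = 81)
sqrt(3*(-188 + S) + f(-96, 189)) = sqrt(3*(-188 - 116) + 81) = sqrt(3*(-304) + 81) = sqrt(-912 + 81) = sqrt(-831) = I*sqrt(831)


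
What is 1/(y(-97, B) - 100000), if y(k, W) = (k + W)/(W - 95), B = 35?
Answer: -30/2999969 ≈ -1.0000e-5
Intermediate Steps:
y(k, W) = (W + k)/(-95 + W)
1/(y(-97, B) - 100000) = 1/((35 - 97)/(-95 + 35) - 100000) = 1/(-62/(-60) - 100000) = 1/(-1/60*(-62) - 100000) = 1/(31/30 - 100000) = 1/(-2999969/30) = -30/2999969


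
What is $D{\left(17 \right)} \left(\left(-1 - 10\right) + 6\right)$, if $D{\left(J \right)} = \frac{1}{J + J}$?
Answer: $- \frac{5}{34} \approx -0.14706$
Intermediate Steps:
$D{\left(J \right)} = \frac{1}{2 J}$
$D{\left(17 \right)} \left(\left(-1 - 10\right) + 6\right) = \frac{1}{2 \cdot 17} \left(\left(-1 - 10\right) + 6\right) = \frac{1}{2} \cdot \frac{1}{17} \left(-11 + 6\right) = \frac{1}{34} \left(-5\right) = - \frac{5}{34}$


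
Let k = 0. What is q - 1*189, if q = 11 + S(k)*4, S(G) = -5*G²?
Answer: -178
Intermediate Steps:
q = 11 (q = 11 - 5*0²*4 = 11 - 5*0*4 = 11 + 0*4 = 11 + 0 = 11)
q - 1*189 = 11 - 1*189 = 11 - 189 = -178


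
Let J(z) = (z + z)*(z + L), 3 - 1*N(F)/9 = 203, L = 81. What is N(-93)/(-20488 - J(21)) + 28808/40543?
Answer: 196652294/251082799 ≈ 0.78322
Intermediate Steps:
N(F) = -1800 (N(F) = 27 - 9*203 = 27 - 1827 = -1800)
J(z) = 2*z*(81 + z) (J(z) = (z + z)*(z + 81) = (2*z)*(81 + z) = 2*z*(81 + z))
N(-93)/(-20488 - J(21)) + 28808/40543 = -1800/(-20488 - 2*21*(81 + 21)) + 28808/40543 = -1800/(-20488 - 2*21*102) + 28808*(1/40543) = -1800/(-20488 - 1*4284) + 28808/40543 = -1800/(-20488 - 4284) + 28808/40543 = -1800/(-24772) + 28808/40543 = -1800*(-1/24772) + 28808/40543 = 450/6193 + 28808/40543 = 196652294/251082799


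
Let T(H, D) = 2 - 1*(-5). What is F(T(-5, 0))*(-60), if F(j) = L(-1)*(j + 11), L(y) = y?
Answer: 1080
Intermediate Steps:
T(H, D) = 7 (T(H, D) = 2 + 5 = 7)
F(j) = -11 - j (F(j) = -(j + 11) = -(11 + j) = -11 - j)
F(T(-5, 0))*(-60) = (-11 - 1*7)*(-60) = (-11 - 7)*(-60) = -18*(-60) = 1080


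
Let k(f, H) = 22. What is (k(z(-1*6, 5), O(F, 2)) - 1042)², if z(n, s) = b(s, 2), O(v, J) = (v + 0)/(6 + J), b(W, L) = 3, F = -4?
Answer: 1040400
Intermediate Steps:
O(v, J) = v/(6 + J)
z(n, s) = 3
(k(z(-1*6, 5), O(F, 2)) - 1042)² = (22 - 1042)² = (-1020)² = 1040400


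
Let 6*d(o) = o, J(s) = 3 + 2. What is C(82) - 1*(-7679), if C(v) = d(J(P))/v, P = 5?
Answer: 3778073/492 ≈ 7679.0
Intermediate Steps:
J(s) = 5
d(o) = o/6
C(v) = 5/(6*v) (C(v) = ((1/6)*5)/v = 5/(6*v))
C(82) - 1*(-7679) = (5/6)/82 - 1*(-7679) = (5/6)*(1/82) + 7679 = 5/492 + 7679 = 3778073/492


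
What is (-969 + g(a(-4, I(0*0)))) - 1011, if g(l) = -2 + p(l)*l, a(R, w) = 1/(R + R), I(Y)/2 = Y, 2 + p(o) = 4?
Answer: -7929/4 ≈ -1982.3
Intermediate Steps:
p(o) = 2 (p(o) = -2 + 4 = 2)
I(Y) = 2*Y
a(R, w) = 1/(2*R)
g(l) = -2 + 2*l
(-969 + g(a(-4, I(0*0)))) - 1011 = (-969 + (-2 + 2*((½)/(-4)))) - 1011 = (-969 + (-2 + 2*((½)*(-¼)))) - 1011 = (-969 + (-2 + 2*(-⅛))) - 1011 = (-969 + (-2 - ¼)) - 1011 = (-969 - 9/4) - 1011 = -3885/4 - 1011 = -7929/4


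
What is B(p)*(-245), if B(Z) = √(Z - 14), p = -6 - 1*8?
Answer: -490*I*√7 ≈ -1296.4*I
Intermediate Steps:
p = -14 (p = -6 - 8 = -14)
B(Z) = √(-14 + Z)
B(p)*(-245) = √(-14 - 14)*(-245) = √(-28)*(-245) = (2*I*√7)*(-245) = -490*I*√7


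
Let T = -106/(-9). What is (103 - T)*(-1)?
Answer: -821/9 ≈ -91.222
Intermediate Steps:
T = 106/9 (T = -106*(-1/9) = 106/9 ≈ 11.778)
(103 - T)*(-1) = (103 - 1*106/9)*(-1) = (103 - 106/9)*(-1) = (821/9)*(-1) = -821/9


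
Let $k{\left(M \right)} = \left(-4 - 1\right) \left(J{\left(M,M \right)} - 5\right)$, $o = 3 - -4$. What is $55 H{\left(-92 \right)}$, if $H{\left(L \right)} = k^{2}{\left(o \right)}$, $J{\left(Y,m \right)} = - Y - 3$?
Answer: $309375$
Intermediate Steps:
$J{\left(Y,m \right)} = -3 - Y$
$o = 7$ ($o = 3 + 4 = 7$)
$k{\left(M \right)} = 40 + 5 M$ ($k{\left(M \right)} = \left(-4 - 1\right) \left(\left(-3 - M\right) - 5\right) = - 5 \left(-8 - M\right) = 40 + 5 M$)
$H{\left(L \right)} = 5625$ ($H{\left(L \right)} = \left(40 + 5 \cdot 7\right)^{2} = \left(40 + 35\right)^{2} = 75^{2} = 5625$)
$55 H{\left(-92 \right)} = 55 \cdot 5625 = 309375$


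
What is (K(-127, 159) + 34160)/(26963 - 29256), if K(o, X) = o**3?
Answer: 2014223/2293 ≈ 878.42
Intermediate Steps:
(K(-127, 159) + 34160)/(26963 - 29256) = ((-127)**3 + 34160)/(26963 - 29256) = (-2048383 + 34160)/(-2293) = -2014223*(-1/2293) = 2014223/2293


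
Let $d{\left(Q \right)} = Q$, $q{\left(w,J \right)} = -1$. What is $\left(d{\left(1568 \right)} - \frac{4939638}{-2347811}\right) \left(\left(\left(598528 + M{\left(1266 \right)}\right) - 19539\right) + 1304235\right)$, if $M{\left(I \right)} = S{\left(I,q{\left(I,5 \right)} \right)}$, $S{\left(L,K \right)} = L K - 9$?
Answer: $\frac{6937442310580414}{2347811} \approx 2.9549 \cdot 10^{9}$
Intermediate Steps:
$S{\left(L,K \right)} = -9 + K L$ ($S{\left(L,K \right)} = K L - 9 = -9 + K L$)
$M{\left(I \right)} = -9 - I$
$\left(d{\left(1568 \right)} - \frac{4939638}{-2347811}\right) \left(\left(\left(598528 + M{\left(1266 \right)}\right) - 19539\right) + 1304235\right) = \left(1568 - \frac{4939638}{-2347811}\right) \left(\left(\left(598528 - 1275\right) - 19539\right) + 1304235\right) = \left(1568 - - \frac{4939638}{2347811}\right) \left(\left(\left(598528 - 1275\right) - 19539\right) + 1304235\right) = \left(1568 + \frac{4939638}{2347811}\right) \left(\left(\left(598528 - 1275\right) - 19539\right) + 1304235\right) = \frac{3686307286 \left(\left(597253 - 19539\right) + 1304235\right)}{2347811} = \frac{3686307286 \left(577714 + 1304235\right)}{2347811} = \frac{3686307286}{2347811} \cdot 1881949 = \frac{6937442310580414}{2347811}$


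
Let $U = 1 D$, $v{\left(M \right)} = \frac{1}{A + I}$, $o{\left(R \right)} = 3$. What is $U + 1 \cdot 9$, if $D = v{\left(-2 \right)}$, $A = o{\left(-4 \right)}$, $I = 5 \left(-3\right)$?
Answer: $\frac{107}{12} \approx 8.9167$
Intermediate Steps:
$I = -15$
$A = 3$
$v{\left(M \right)} = - \frac{1}{12}$ ($v{\left(M \right)} = \frac{1}{3 - 15} = \frac{1}{-12} = - \frac{1}{12}$)
$D = - \frac{1}{12} \approx -0.083333$
$U = - \frac{1}{12}$ ($U = 1 \left(- \frac{1}{12}\right) = - \frac{1}{12} \approx -0.083333$)
$U + 1 \cdot 9 = - \frac{1}{12} + 1 \cdot 9 = - \frac{1}{12} + 9 = \frac{107}{12}$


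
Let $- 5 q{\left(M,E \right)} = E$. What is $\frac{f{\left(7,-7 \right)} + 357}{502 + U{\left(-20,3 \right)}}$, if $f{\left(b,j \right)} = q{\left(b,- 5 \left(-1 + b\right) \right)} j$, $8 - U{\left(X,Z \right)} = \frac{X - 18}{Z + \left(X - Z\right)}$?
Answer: $\frac{3150}{5081} \approx 0.61996$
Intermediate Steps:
$q{\left(M,E \right)} = - \frac{E}{5}$
$U{\left(X,Z \right)} = 8 - \frac{-18 + X}{X}$ ($U{\left(X,Z \right)} = 8 - \frac{X - 18}{Z + \left(X - Z\right)} = 8 - \frac{-18 + X}{X}$)
$f{\left(b,j \right)} = j \left(-1 + b\right)$ ($f{\left(b,j \right)} = - \frac{\left(-5\right) \left(-1 + b\right)}{5} j = - \frac{5 - 5 b}{5} j = \left(-1 + b\right) j = j \left(-1 + b\right)$)
$\frac{f{\left(7,-7 \right)} + 357}{502 + U{\left(-20,3 \right)}} = \frac{- 7 \left(-1 + 7\right) + 357}{502 + \left(7 + \frac{18}{-20}\right)} = \frac{\left(-7\right) 6 + 357}{502 + \left(7 + 18 \left(- \frac{1}{20}\right)\right)} = \frac{-42 + 357}{502 + \left(7 - \frac{9}{10}\right)} = \frac{315}{502 + \frac{61}{10}} = \frac{315}{\frac{5081}{10}} = 315 \cdot \frac{10}{5081} = \frac{3150}{5081}$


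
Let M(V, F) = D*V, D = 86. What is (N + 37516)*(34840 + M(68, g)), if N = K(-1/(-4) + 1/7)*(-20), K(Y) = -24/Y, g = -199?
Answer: 17337807808/11 ≈ 1.5762e+9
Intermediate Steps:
M(V, F) = 86*V
N = 13440/11 (N = -24/(-1/(-4) + 1/7)*(-20) = -24/(-1*(-¼) + 1*(⅐))*(-20) = -24/(¼ + ⅐)*(-20) = -24/11/28*(-20) = -24*28/11*(-20) = -672/11*(-20) = 13440/11 ≈ 1221.8)
(N + 37516)*(34840 + M(68, g)) = (13440/11 + 37516)*(34840 + 86*68) = 426116*(34840 + 5848)/11 = (426116/11)*40688 = 17337807808/11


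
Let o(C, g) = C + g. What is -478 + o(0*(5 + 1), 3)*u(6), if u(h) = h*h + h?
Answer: -352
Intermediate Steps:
u(h) = h + h² (u(h) = h² + h = h + h²)
-478 + o(0*(5 + 1), 3)*u(6) = -478 + (0*(5 + 1) + 3)*(6*(1 + 6)) = -478 + (0*6 + 3)*(6*7) = -478 + (0 + 3)*42 = -478 + 3*42 = -478 + 126 = -352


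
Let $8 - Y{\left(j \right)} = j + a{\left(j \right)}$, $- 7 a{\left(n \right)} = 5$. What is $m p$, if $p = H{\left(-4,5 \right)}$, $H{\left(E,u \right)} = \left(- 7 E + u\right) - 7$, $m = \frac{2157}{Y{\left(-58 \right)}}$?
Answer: $\frac{392574}{467} \approx 840.63$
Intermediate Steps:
$a{\left(n \right)} = - \frac{5}{7}$ ($a{\left(n \right)} = \left(- \frac{1}{7}\right) 5 = - \frac{5}{7}$)
$Y{\left(j \right)} = \frac{61}{7} - j$ ($Y{\left(j \right)} = 8 - \left(j - \frac{5}{7}\right) = 8 - \left(- \frac{5}{7} + j\right) = \frac{61}{7} - j$)
$m = \frac{15099}{467}$ ($m = \frac{2157}{\frac{61}{7} - -58} = \frac{2157}{\frac{61}{7} + 58} = \frac{2157}{\frac{467}{7}} = 2157 \cdot \frac{7}{467} = \frac{15099}{467} \approx 32.332$)
$H{\left(E,u \right)} = -7 + u - 7 E$ ($H{\left(E,u \right)} = \left(u - 7 E\right) - 7 = -7 + u - 7 E$)
$p = 26$ ($p = -7 + 5 - -28 = -7 + 5 + 28 = 26$)
$m p = \frac{15099}{467} \cdot 26 = \frac{392574}{467}$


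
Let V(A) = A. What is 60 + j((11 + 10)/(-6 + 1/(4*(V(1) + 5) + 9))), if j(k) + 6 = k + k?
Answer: 9252/197 ≈ 46.964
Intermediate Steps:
j(k) = -6 + 2*k (j(k) = -6 + (k + k) = -6 + 2*k)
60 + j((11 + 10)/(-6 + 1/(4*(V(1) + 5) + 9))) = 60 + (-6 + 2*((11 + 10)/(-6 + 1/(4*(1 + 5) + 9)))) = 60 + (-6 + 2*(21/(-6 + 1/(4*6 + 9)))) = 60 + (-6 + 2*(21/(-6 + 1/(24 + 9)))) = 60 + (-6 + 2*(21/(-6 + 1/33))) = 60 + (-6 + 2*(21/(-197/33))) = 60 + (-6 + 2*(21*(-33/197))) = 60 + (-6 + 2*(-693/197)) = 60 + (-6 - 1386/197) = 60 - 2568/197 = 9252/197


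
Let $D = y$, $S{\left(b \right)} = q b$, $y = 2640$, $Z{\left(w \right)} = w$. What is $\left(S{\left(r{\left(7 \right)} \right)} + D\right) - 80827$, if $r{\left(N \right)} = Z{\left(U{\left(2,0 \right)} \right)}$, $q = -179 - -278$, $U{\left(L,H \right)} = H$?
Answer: $-78187$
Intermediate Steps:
$q = 99$ ($q = -179 + 278 = 99$)
$r{\left(N \right)} = 0$
$S{\left(b \right)} = 99 b$
$D = 2640$
$\left(S{\left(r{\left(7 \right)} \right)} + D\right) - 80827 = \left(99 \cdot 0 + 2640\right) - 80827 = \left(0 + 2640\right) - 80827 = 2640 - 80827 = -78187$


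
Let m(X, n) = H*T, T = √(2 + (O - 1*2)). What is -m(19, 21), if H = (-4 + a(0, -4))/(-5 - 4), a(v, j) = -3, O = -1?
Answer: -7*I/9 ≈ -0.77778*I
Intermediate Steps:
T = I (T = √(2 + (-1 - 1*2)) = √(2 + (-1 - 2)) = √(2 - 3) = √(-1) = I ≈ 1.0*I)
H = 7/9 (H = (-4 - 3)/(-5 - 4) = -7/(-9) = -7*(-⅑) = 7/9 ≈ 0.77778)
m(X, n) = 7*I/9
-m(19, 21) = -7*I/9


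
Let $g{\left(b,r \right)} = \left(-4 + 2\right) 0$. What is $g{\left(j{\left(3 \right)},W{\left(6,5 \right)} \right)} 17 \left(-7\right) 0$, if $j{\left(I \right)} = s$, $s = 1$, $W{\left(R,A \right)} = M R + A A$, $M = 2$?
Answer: $0$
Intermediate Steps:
$W{\left(R,A \right)} = A^{2} + 2 R$ ($W{\left(R,A \right)} = 2 R + A A = 2 R + A^{2} = A^{2} + 2 R$)
$j{\left(I \right)} = 1$
$g{\left(b,r \right)} = 0$ ($g{\left(b,r \right)} = \left(-2\right) 0 = 0$)
$g{\left(j{\left(3 \right)},W{\left(6,5 \right)} \right)} 17 \left(-7\right) 0 = 0 \cdot 17 \left(-7\right) 0 = 0 \left(-7\right) 0 = 0 \cdot 0 = 0$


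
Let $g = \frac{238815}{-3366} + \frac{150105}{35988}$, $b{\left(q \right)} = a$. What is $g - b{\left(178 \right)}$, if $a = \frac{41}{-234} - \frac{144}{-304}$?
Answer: $- \frac{334494653557}{4986749196} \approx -67.077$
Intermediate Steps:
$a = \frac{1327}{4446}$ ($a = 41 \left(- \frac{1}{234}\right) - - \frac{9}{19} = - \frac{41}{234} + \frac{9}{19} = \frac{1327}{4446} \approx 0.29847$)
$b{\left(q \right)} = \frac{1327}{4446}$
$g = - \frac{149800385}{2243252}$ ($g = 238815 \left(- \frac{1}{3366}\right) + 150105 \cdot \frac{1}{35988} = - \frac{26535}{374} + \frac{50035}{11996} = - \frac{149800385}{2243252} \approx -66.778$)
$g - b{\left(178 \right)} = - \frac{149800385}{2243252} - \frac{1327}{4446} = - \frac{334494653557}{4986749196}$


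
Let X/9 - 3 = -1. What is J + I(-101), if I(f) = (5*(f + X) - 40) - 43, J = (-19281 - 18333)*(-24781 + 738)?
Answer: 904352904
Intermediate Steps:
X = 18 (X = 27 + 9*(-1) = 27 - 9 = 18)
J = 904353402 (J = -37614*(-24043) = 904353402)
I(f) = 7 + 5*f (I(f) = (5*(f + 18) - 40) - 43 = (5*(18 + f) - 40) - 43 = ((90 + 5*f) - 40) - 43 = (50 + 5*f) - 43 = 7 + 5*f)
J + I(-101) = 904353402 + (7 + 5*(-101)) = 904353402 + (7 - 505) = 904353402 - 498 = 904352904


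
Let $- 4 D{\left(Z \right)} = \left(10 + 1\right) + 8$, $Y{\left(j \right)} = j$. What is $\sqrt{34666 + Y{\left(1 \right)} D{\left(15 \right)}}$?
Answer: $\frac{3 \sqrt{15405}}{2} \approx 186.18$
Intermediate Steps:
$D{\left(Z \right)} = - \frac{19}{4}$ ($D{\left(Z \right)} = - \frac{\left(10 + 1\right) + 8}{4} = - \frac{11 + 8}{4} = \left(- \frac{1}{4}\right) 19 = - \frac{19}{4}$)
$\sqrt{34666 + Y{\left(1 \right)} D{\left(15 \right)}} = \sqrt{34666 + 1 \left(- \frac{19}{4}\right)} = \sqrt{34666 - \frac{19}{4}} = \sqrt{\frac{138645}{4}} = \frac{3 \sqrt{15405}}{2}$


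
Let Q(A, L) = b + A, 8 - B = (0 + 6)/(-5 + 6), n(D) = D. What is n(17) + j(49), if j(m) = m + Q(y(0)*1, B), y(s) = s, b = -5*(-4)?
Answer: 86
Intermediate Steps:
b = 20
B = 2 (B = 8 - (0 + 6)/(-5 + 6) = 8 - 6/1 = 8 - 6 = 2)
Q(A, L) = 20 + A
j(m) = 20 + m (j(m) = m + (20 + 0*1) = m + (20 + 0) = m + 20 = 20 + m)
n(17) + j(49) = 17 + (20 + 49) = 17 + 69 = 86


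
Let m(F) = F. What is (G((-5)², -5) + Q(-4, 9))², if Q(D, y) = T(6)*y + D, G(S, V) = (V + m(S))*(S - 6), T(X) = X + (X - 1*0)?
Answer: 234256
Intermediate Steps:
T(X) = 2*X (T(X) = X + (X + 0) = X + X = 2*X)
G(S, V) = (-6 + S)*(S + V) (G(S, V) = (V + S)*(S - 6) = (S + V)*(-6 + S) = (-6 + S)*(S + V))
Q(D, y) = D + 12*y (Q(D, y) = (2*6)*y + D = 12*y + D = D + 12*y)
(G((-5)², -5) + Q(-4, 9))² = ((((-5)²)² - 6*(-5)² - 6*(-5) + (-5)²*(-5)) + (-4 + 12*9))² = ((25² - 6*25 + 30 + 25*(-5)) + (-4 + 108))² = ((625 - 150 + 30 - 125) + 104)² = (380 + 104)² = 484² = 234256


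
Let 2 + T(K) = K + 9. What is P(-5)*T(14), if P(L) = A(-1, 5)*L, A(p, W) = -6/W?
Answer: 126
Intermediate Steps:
P(L) = -6*L/5 (P(L) = (-6/5)*L = (-6*⅕)*L = -6*L/5)
T(K) = 7 + K (T(K) = -2 + (K + 9) = -2 + (9 + K) = 7 + K)
P(-5)*T(14) = (-6/5*(-5))*(7 + 14) = 6*21 = 126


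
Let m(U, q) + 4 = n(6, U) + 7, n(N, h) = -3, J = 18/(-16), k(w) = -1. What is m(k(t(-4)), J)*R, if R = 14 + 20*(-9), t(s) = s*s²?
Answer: 0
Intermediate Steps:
t(s) = s³
J = -9/8 (J = 18*(-1/16) = -9/8 ≈ -1.1250)
m(U, q) = 0 (m(U, q) = -4 + (-3 + 7) = -4 + 4 = 0)
R = -166 (R = 14 - 180 = -166)
m(k(t(-4)), J)*R = 0*(-166) = 0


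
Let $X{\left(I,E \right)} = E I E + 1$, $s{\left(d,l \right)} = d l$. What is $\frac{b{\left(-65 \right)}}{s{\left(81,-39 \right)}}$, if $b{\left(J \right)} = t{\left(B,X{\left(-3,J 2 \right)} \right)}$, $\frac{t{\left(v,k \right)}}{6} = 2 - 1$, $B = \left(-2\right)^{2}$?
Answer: $- \frac{2}{1053} \approx -0.0018993$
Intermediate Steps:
$B = 4$
$X{\left(I,E \right)} = 1 + I E^{2}$ ($X{\left(I,E \right)} = I E^{2} + 1 = 1 + I E^{2}$)
$t{\left(v,k \right)} = 6$ ($t{\left(v,k \right)} = 6 \left(2 - 1\right) = 6 \cdot 1 = 6$)
$b{\left(J \right)} = 6$
$\frac{b{\left(-65 \right)}}{s{\left(81,-39 \right)}} = \frac{6}{81 \left(-39\right)} = \frac{6}{-3159} = 6 \left(- \frac{1}{3159}\right) = - \frac{2}{1053}$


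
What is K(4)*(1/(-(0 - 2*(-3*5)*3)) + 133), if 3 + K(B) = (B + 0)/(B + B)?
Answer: -11969/36 ≈ -332.47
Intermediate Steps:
K(B) = -5/2 (K(B) = -3 + (B + 0)/(B + B) = -3 + B/((2*B)) = -3 + B*(1/(2*B)) = -3 + ½ = -5/2)
K(4)*(1/(-(0 - 2*(-3*5)*3)) + 133) = -5*(1/(-(0 - 2*(-3*5)*3)) + 133)/2 = -5*(1/(-(0 - (-30)*3)) + 133)/2 = -5*(1/(-(0 - 2*(-45))) + 133)/2 = -5*(1/(-(0 + 90)) + 133)/2 = -5*(1/(-1*90) + 133)/2 = -5*(1/(-90) + 133)/2 = -5*(-1/90 + 133)/2 = -5/2*11969/90 = -11969/36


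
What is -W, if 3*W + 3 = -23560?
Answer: 23563/3 ≈ 7854.3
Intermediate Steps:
W = -23563/3 (W = -1 + (⅓)*(-23560) = -1 - 23560/3 = -23563/3 ≈ -7854.3)
-W = -1*(-23563/3) = 23563/3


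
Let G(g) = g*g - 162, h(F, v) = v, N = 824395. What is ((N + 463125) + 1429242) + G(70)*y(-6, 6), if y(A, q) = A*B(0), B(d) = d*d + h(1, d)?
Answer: 2716762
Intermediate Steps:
B(d) = d + d² (B(d) = d*d + d = d² + d = d + d²)
G(g) = -162 + g² (G(g) = g² - 162 = -162 + g²)
y(A, q) = 0 (y(A, q) = A*(0*(1 + 0)) = A*(0*1) = A*0 = 0)
((N + 463125) + 1429242) + G(70)*y(-6, 6) = ((824395 + 463125) + 1429242) + (-162 + 70²)*0 = (1287520 + 1429242) + (-162 + 4900)*0 = 2716762 + 4738*0 = 2716762 + 0 = 2716762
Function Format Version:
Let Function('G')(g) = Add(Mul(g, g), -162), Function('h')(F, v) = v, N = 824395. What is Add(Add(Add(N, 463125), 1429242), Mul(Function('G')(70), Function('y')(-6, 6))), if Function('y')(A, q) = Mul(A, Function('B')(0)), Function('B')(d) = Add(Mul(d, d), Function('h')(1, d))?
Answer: 2716762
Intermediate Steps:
Function('B')(d) = Add(d, Pow(d, 2)) (Function('B')(d) = Add(Mul(d, d), d) = Add(Pow(d, 2), d) = Add(d, Pow(d, 2)))
Function('G')(g) = Add(-162, Pow(g, 2)) (Function('G')(g) = Add(Pow(g, 2), -162) = Add(-162, Pow(g, 2)))
Function('y')(A, q) = 0 (Function('y')(A, q) = Mul(A, Mul(0, Add(1, 0))) = Mul(A, Mul(0, 1)) = Mul(A, 0) = 0)
Add(Add(Add(N, 463125), 1429242), Mul(Function('G')(70), Function('y')(-6, 6))) = Add(Add(Add(824395, 463125), 1429242), Mul(Add(-162, Pow(70, 2)), 0)) = Add(Add(1287520, 1429242), Mul(Add(-162, 4900), 0)) = Add(2716762, Mul(4738, 0)) = Add(2716762, 0) = 2716762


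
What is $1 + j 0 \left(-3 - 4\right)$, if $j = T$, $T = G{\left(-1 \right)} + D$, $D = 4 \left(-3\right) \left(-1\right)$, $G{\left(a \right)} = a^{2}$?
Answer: $1$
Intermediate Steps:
$D = 12$ ($D = \left(-12\right) \left(-1\right) = 12$)
$T = 13$ ($T = \left(-1\right)^{2} + 12 = 1 + 12 = 13$)
$j = 13$
$1 + j 0 \left(-3 - 4\right) = 1 + 13 \cdot 0 \left(-3 - 4\right) = 1 + 13 \cdot 0 \left(-7\right) = 1 + 13 \cdot 0 = 1 + 0 = 1$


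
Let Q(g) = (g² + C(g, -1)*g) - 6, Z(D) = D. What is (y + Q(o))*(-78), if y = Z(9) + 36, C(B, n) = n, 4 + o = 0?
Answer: -4602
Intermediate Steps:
o = -4 (o = -4 + 0 = -4)
Q(g) = -6 + g² - g (Q(g) = (g² - g) - 6 = -6 + g² - g)
y = 45 (y = 9 + 36 = 45)
(y + Q(o))*(-78) = (45 + (-6 + (-4)² - 1*(-4)))*(-78) = (45 + (-6 + 16 + 4))*(-78) = (45 + 14)*(-78) = 59*(-78) = -4602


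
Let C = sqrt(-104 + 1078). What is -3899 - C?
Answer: -3899 - sqrt(974) ≈ -3930.2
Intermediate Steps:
C = sqrt(974) ≈ 31.209
-3899 - C = -3899 - sqrt(974)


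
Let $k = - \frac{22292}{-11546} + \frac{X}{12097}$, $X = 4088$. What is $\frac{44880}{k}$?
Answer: $\frac{522373137880}{26405531} \approx 19783.0$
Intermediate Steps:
$k = \frac{158433186}{69835981}$ ($k = - \frac{22292}{-11546} + \frac{4088}{12097} = \left(-22292\right) \left(- \frac{1}{11546}\right) + 4088 \cdot \frac{1}{12097} = \frac{11146}{5773} + \frac{4088}{12097} = \frac{158433186}{69835981} \approx 2.2686$)
$\frac{44880}{k} = \frac{44880}{\frac{158433186}{69835981}} = 44880 \cdot \frac{69835981}{158433186} = \frac{522373137880}{26405531}$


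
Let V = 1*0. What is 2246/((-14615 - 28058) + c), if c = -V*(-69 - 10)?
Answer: -2246/42673 ≈ -0.052633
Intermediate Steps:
V = 0
c = 0 (c = -0*(-69 - 10) = -0*(-79) = -1*0 = 0)
2246/((-14615 - 28058) + c) = 2246/((-14615 - 28058) + 0) = 2246/(-42673 + 0) = 2246/(-42673) = 2246*(-1/42673) = -2246/42673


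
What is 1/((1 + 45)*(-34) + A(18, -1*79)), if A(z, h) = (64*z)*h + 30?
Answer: -1/92542 ≈ -1.0806e-5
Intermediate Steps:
A(z, h) = 30 + 64*h*z (A(z, h) = 64*h*z + 30 = 30 + 64*h*z)
1/((1 + 45)*(-34) + A(18, -1*79)) = 1/((1 + 45)*(-34) + (30 + 64*(-1*79)*18)) = 1/(46*(-34) + (30 + 64*(-79)*18)) = 1/(-1564 + (30 - 91008)) = 1/(-1564 - 90978) = 1/(-92542) = -1/92542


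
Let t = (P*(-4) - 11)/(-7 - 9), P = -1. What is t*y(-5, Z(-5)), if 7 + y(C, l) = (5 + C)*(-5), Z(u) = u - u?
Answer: -49/16 ≈ -3.0625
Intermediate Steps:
Z(u) = 0
y(C, l) = -32 - 5*C (y(C, l) = -7 + (5 + C)*(-5) = -7 + (-25 - 5*C) = -32 - 5*C)
t = 7/16 (t = (-1*(-4) - 11)/(-7 - 9) = (4 - 11)/(-16) = -7*(-1/16) = 7/16 ≈ 0.43750)
t*y(-5, Z(-5)) = 7*(-32 - 5*(-5))/16 = 7*(-32 + 25)/16 = (7/16)*(-7) = -49/16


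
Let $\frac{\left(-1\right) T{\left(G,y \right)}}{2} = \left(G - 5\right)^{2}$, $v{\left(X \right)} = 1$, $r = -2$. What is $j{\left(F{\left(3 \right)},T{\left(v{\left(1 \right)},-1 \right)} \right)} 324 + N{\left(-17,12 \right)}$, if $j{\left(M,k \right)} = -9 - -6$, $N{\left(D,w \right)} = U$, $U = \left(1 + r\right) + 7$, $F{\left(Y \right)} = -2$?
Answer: $-966$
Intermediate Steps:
$T{\left(G,y \right)} = - 2 \left(-5 + G\right)^{2}$ ($T{\left(G,y \right)} = - 2 \left(G - 5\right)^{2} = - 2 \left(-5 + G\right)^{2}$)
$U = 6$ ($U = \left(1 - 2\right) + 7 = -1 + 7 = 6$)
$N{\left(D,w \right)} = 6$
$j{\left(M,k \right)} = -3$ ($j{\left(M,k \right)} = -9 + 6 = -3$)
$j{\left(F{\left(3 \right)},T{\left(v{\left(1 \right)},-1 \right)} \right)} 324 + N{\left(-17,12 \right)} = \left(-3\right) 324 + 6 = -972 + 6 = -966$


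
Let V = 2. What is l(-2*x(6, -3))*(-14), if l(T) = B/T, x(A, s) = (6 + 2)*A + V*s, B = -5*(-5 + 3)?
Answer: 5/3 ≈ 1.6667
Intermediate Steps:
B = 10 (B = -5*(-2) = 10)
x(A, s) = 2*s + 8*A (x(A, s) = (6 + 2)*A + 2*s = 8*A + 2*s = 2*s + 8*A)
l(T) = 10/T
l(-2*x(6, -3))*(-14) = (10/((-2*(2*(-3) + 8*6))))*(-14) = (10/((-2*(-6 + 48))))*(-14) = (10/((-2*42)))*(-14) = (10/(-84))*(-14) = (10*(-1/84))*(-14) = -5/42*(-14) = 5/3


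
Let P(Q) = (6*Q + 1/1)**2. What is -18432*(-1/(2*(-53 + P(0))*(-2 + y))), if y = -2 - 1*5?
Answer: 256/13 ≈ 19.692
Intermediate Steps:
y = -7 (y = -2 - 5 = -7)
P(Q) = (1 + 6*Q)**2 (P(Q) = (6*Q + 1)**2 = (1 + 6*Q)**2)
-18432*(-1/(2*(-53 + P(0))*(-2 + y))) = -18432*(-1/(2*(-53 + (1 + 6*0)**2)*(-2 - 7))) = -18432*1/(18*(-53 + (1 + 0)**2)) = -18432*1/(18*(-53 + 1**2)) = -18432*1/(18*(-53 + 1)) = -18432/(18*(-52)) = -18432/(-936) = -18432*(-1/936) = 256/13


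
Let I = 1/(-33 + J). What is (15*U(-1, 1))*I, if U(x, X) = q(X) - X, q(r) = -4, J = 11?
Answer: 75/22 ≈ 3.4091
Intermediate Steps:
U(x, X) = -4 - X
I = -1/22 (I = 1/(-33 + 11) = 1/(-22) = -1/22 ≈ -0.045455)
(15*U(-1, 1))*I = (15*(-4 - 1*1))*(-1/22) = (15*(-4 - 1))*(-1/22) = (15*(-5))*(-1/22) = -75*(-1/22) = 75/22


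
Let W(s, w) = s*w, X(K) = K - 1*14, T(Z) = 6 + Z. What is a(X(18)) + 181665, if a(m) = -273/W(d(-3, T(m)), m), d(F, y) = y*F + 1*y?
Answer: 14533473/80 ≈ 1.8167e+5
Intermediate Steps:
X(K) = -14 + K (X(K) = K - 14 = -14 + K)
d(F, y) = y + F*y (d(F, y) = F*y + y = y + F*y)
a(m) = -273/(m*(-12 - 2*m)) (a(m) = -273*1/(m*(1 - 3)*(6 + m)) = -273*(-1/(2*m*(6 + m))) = -273*1/(m*(-12 - 2*m)) = -273/(m*(-12 - 2*m)))
a(X(18)) + 181665 = 273/(2*(-14 + 18)*(6 + (-14 + 18))) + 181665 = (273/2)/(4*(6 + 4)) + 181665 = (273/2)*(¼)/10 + 181665 = (273/2)*(¼)*(⅒) + 181665 = 273/80 + 181665 = 14533473/80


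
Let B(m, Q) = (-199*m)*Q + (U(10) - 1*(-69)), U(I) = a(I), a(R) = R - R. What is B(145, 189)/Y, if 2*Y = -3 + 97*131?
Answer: -2726763/3176 ≈ -858.55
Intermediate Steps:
a(R) = 0
Y = 6352 (Y = (-3 + 97*131)/2 = (-3 + 12707)/2 = (1/2)*12704 = 6352)
U(I) = 0
B(m, Q) = 69 - 199*Q*m (B(m, Q) = (-199*m)*Q + (0 - 1*(-69)) = -199*Q*m + (0 + 69) = -199*Q*m + 69 = 69 - 199*Q*m)
B(145, 189)/Y = (69 - 199*189*145)/6352 = (69 - 5453595)*(1/6352) = -5453526*1/6352 = -2726763/3176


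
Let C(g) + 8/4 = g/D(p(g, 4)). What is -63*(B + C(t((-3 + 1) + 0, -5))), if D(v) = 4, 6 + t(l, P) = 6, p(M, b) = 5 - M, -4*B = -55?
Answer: -2961/4 ≈ -740.25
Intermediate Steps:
B = 55/4 (B = -¼*(-55) = 55/4 ≈ 13.750)
t(l, P) = 0 (t(l, P) = -6 + 6 = 0)
C(g) = -2 + g/4
-63*(B + C(t((-3 + 1) + 0, -5))) = -63*(55/4 + (-2 + (¼)*0)) = -63*(55/4 + (-2 + 0)) = -63*(55/4 - 2) = -63*47/4 = -2961/4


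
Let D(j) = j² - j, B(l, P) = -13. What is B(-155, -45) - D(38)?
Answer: -1419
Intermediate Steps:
B(-155, -45) - D(38) = -13 - 38*(-1 + 38) = -13 - 38*37 = -13 - 1*1406 = -13 - 1406 = -1419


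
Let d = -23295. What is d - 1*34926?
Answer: -58221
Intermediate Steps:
d - 1*34926 = -23295 - 1*34926 = -23295 - 34926 = -58221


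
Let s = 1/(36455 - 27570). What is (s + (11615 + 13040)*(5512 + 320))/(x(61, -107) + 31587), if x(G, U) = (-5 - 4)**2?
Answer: 1277556024601/281370180 ≈ 4540.5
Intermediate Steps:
x(G, U) = 81 (x(G, U) = (-9)**2 = 81)
s = 1/8885 ≈ 0.00011255
(s + (11615 + 13040)*(5512 + 320))/(x(61, -107) + 31587) = (1/8885 + (11615 + 13040)*(5512 + 320))/(81 + 31587) = (1/8885 + 24655*5832)/31668 = (1/8885 + 143787960)*(1/31668) = (1277556024601/8885)*(1/31668) = 1277556024601/281370180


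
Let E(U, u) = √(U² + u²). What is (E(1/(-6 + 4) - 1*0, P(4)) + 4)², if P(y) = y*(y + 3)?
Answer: (8 + √3137)²/4 ≈ 1024.3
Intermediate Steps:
P(y) = y*(3 + y)
(E(1/(-6 + 4) - 1*0, P(4)) + 4)² = (√((1/(-6 + 4) - 1*0)² + (4*(3 + 4))²) + 4)² = (√((1/(-2) + 0)² + (4*7)²) + 4)² = (√((-½ + 0)² + 28²) + 4)² = (√((-½)² + 784) + 4)² = (√(¼ + 784) + 4)² = (√(3137/4) + 4)² = (√3137/2 + 4)² = (4 + √3137/2)²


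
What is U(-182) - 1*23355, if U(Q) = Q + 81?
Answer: -23456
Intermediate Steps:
U(Q) = 81 + Q
U(-182) - 1*23355 = (81 - 182) - 1*23355 = -101 - 23355 = -23456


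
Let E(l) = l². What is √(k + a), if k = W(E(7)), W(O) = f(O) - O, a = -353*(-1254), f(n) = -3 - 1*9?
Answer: √442601 ≈ 665.28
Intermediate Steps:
f(n) = -12 (f(n) = -3 - 9 = -12)
a = 442662
W(O) = -12 - O
k = -61 (k = -12 - 1*7² = -12 - 1*49 = -12 - 49 = -61)
√(k + a) = √(-61 + 442662) = √442601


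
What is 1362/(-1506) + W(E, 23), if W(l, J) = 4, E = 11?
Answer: 777/251 ≈ 3.0956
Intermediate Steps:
1362/(-1506) + W(E, 23) = 1362/(-1506) + 4 = 1362*(-1/1506) + 4 = -227/251 + 4 = 777/251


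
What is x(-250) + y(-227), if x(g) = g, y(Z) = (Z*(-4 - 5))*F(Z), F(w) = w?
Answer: -464011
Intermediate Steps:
y(Z) = -9*Z**2 (y(Z) = (Z*(-4 - 5))*Z = (Z*(-9))*Z = (-9*Z)*Z = -9*Z**2)
x(-250) + y(-227) = -250 - 9*(-227)**2 = -250 - 9*51529 = -250 - 463761 = -464011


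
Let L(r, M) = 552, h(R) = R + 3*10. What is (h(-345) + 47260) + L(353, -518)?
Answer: 47497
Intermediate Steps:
h(R) = 30 + R (h(R) = R + 30 = 30 + R)
(h(-345) + 47260) + L(353, -518) = ((30 - 345) + 47260) + 552 = (-315 + 47260) + 552 = 46945 + 552 = 47497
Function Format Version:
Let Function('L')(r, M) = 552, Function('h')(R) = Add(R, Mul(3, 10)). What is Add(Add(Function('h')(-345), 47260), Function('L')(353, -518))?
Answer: 47497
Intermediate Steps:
Function('h')(R) = Add(30, R) (Function('h')(R) = Add(R, 30) = Add(30, R))
Add(Add(Function('h')(-345), 47260), Function('L')(353, -518)) = Add(Add(Add(30, -345), 47260), 552) = Add(Add(-315, 47260), 552) = Add(46945, 552) = 47497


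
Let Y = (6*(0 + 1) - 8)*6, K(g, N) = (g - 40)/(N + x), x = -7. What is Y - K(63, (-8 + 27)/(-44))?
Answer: -2912/327 ≈ -8.9052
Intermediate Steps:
K(g, N) = (-40 + g)/(-7 + N) (K(g, N) = (g - 40)/(N - 7) = (-40 + g)/(-7 + N))
Y = -12 (Y = (6*1 - 8)*6 = (6 - 8)*6 = -2*6 = -12)
Y - K(63, (-8 + 27)/(-44)) = -12 - (-40 + 63)/(-7 + (-8 + 27)/(-44)) = -12 - 23/(-7 + 19*(-1/44)) = -12 - 23/(-7 - 19/44) = -12 - 23/(-327/44) = -12 - (-44)*23/327 = -12 - 1*(-1012/327) = -12 + 1012/327 = -2912/327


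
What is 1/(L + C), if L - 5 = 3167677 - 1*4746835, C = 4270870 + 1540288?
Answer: 1/4232005 ≈ 2.3629e-7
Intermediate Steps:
C = 5811158
L = -1579153 (L = 5 + (3167677 - 1*4746835) = 5 + (3167677 - 4746835) = 5 - 1579158 = -1579153)
1/(L + C) = 1/(-1579153 + 5811158) = 1/4232005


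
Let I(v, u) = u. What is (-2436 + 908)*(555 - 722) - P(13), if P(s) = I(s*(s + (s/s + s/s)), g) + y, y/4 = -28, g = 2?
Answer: 255286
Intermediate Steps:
y = -112 (y = 4*(-28) = -112)
P(s) = -110 (P(s) = 2 - 112 = -110)
(-2436 + 908)*(555 - 722) - P(13) = (-2436 + 908)*(555 - 722) - 1*(-110) = -1528*(-167) + 110 = 255176 + 110 = 255286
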